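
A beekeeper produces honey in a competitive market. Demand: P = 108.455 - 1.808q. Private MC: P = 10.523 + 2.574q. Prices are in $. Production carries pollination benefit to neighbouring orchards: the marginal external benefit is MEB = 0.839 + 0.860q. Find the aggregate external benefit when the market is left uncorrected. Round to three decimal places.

Market equilibrium (private): 10.523 + 2.574q = 108.455 - 1.808q → q_m = 22.3487.
Total external benefit = ∫₀^{q_m} (0.839 + 0.860q) dq = 0.839×22.3487 + ½×0.860×22.3487² = 233.5202.

$233.520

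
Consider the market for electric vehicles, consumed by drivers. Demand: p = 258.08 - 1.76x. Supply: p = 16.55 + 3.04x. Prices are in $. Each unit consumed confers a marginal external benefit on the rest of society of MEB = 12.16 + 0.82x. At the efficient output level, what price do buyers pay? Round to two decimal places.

P = $145.90

Social marginal benefit = demand + MEB = 270.24 - 0.94x.
Set SMB = MC: 270.24 - 0.94x = 16.55 + 3.04x → x* = 63.7412.
Consumer price on the demand curve at x*: 258.08 − 1.76×63.7412 = 145.8955.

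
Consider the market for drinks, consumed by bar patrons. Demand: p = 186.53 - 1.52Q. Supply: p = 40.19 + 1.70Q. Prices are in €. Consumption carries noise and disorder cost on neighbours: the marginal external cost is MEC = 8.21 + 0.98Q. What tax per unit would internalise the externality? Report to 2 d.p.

tax = €40.44 per unit

Social marginal benefit = demand − MEC = 178.32 - 2.50Q.
Set SMB = MC: 178.32 - 2.50Q = 40.19 + 1.70Q → Q* = 32.8881.
The Pigouvian tax equals MEC at Q*: 8.21 + 0.98×32.8881 = 40.4403.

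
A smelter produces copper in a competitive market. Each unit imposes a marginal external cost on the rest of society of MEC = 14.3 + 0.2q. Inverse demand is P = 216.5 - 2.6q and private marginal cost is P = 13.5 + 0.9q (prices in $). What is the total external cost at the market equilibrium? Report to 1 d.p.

$1165.8

Market equilibrium (private): 13.5 + 0.9q = 216.5 - 2.6q → q_m = 58.0000.
Total external cost = ∫₀^{q_m} (14.3 + 0.2q) dq = 14.3×58.0000 + ½×0.2×58.0000² = 1165.8000.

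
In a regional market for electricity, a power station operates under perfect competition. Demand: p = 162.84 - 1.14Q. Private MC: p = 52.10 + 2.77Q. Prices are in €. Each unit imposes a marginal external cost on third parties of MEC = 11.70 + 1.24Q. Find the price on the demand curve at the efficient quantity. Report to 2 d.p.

Social marginal cost = private MC + MEC = 63.80 + 4.01Q.
Set SMC = demand: 63.80 + 4.01Q = 162.84 - 1.14Q → Q* = 19.2311.
Consumer price on the demand curve at Q*: 162.84 − 1.14×19.2311 = 140.9165.

P = €140.92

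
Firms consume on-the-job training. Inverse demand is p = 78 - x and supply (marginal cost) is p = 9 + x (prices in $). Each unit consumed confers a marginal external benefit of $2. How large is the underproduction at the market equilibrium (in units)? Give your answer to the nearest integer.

Market equilibrium (private): 9 + x = 78 - x → x_m = 34.5000.
Social marginal benefit = demand + MEB = 80 - x.
Set SMB = MC: 80 - x = 9 + x → x* = 35.5000.
Gap = |34.5000 − 35.5000| = 1.0000.

1 units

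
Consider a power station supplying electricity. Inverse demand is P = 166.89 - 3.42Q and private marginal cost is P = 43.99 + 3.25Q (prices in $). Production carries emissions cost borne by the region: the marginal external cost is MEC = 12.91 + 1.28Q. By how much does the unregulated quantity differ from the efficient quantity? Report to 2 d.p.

Market equilibrium (private): 43.99 + 3.25Q = 166.89 - 3.42Q → Q_m = 18.4258.
Social marginal cost = private MC + MEC = 56.90 + 4.53Q.
Set SMC = demand: 56.90 + 4.53Q = 166.89 - 3.42Q → Q* = 13.8352.
Gap = |18.4258 − 13.8352| = 4.5906.

4.59 units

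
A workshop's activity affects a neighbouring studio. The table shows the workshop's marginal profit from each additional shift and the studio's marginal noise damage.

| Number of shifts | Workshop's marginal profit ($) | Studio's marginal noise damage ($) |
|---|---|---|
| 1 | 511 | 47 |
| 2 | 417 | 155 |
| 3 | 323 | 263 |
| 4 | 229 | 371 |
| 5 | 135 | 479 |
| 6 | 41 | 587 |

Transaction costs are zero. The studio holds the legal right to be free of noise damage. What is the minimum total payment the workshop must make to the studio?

$465

Efficient level: marginal profit ≥ marginal noise damage through level 3, so k* = 3.
With the studio holding the right, the workshop must at least compensate total damage at k*: 47 + 155 + 263 = 465.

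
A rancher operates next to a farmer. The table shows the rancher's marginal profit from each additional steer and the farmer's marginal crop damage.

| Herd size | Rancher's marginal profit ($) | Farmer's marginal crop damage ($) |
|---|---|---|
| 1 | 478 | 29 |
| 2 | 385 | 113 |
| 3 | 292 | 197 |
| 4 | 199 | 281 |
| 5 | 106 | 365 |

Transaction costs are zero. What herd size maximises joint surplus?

3

Bargaining reaches the level where marginal profit last exceeds marginal crop damage.
That holds through level 3 (292 ≥ 197) but not at 4 (199 < 281).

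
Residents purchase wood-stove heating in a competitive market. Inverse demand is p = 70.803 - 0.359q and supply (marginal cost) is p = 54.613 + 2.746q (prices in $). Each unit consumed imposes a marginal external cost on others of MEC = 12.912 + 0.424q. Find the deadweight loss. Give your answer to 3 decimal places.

DWL = $32.403

Market equilibrium (private): 54.613 + 2.746q = 70.803 - 0.359q → q_m = 5.2142.
Social marginal benefit = demand − MEC = 57.891 - 0.783q.
Set SMB = MC: 57.891 - 0.783q = 54.613 + 2.746q → q* = 0.9289.
Between q* and q_m the wedge MC − SMB runs linearly from 0 to MEC(q_m), so the loss is a triangle.
DWL = ½ × 4.2853 × 15.1228 = 32.4029.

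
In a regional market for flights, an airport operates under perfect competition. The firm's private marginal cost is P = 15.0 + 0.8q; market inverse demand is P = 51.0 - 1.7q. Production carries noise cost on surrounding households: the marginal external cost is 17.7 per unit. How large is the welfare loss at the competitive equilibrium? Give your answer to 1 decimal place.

Market equilibrium (private): 15.0 + 0.8q = 51.0 - 1.7q → q_m = 14.4000.
Social marginal cost = private MC + MEC = 32.7 + 0.8q.
Set SMC = demand: 32.7 + 0.8q = 51.0 - 1.7q → q* = 7.3200.
Height of the DWL triangle at q_m is SMC(q_m) − demand(q_m) = MEC(q_m) = 17.7000.
DWL = ½ × 7.0800 × 17.7000 = 62.6580.

DWL = 62.7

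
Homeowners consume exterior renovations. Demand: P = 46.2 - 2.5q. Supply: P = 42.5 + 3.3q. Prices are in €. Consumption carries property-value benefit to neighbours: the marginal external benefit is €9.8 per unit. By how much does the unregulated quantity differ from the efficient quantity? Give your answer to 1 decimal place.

Market equilibrium (private): 42.5 + 3.3q = 46.2 - 2.5q → q_m = 0.6379.
Social marginal benefit = demand + MEB = 56.0 - 2.5q.
Set SMB = MC: 56.0 - 2.5q = 42.5 + 3.3q → q* = 2.3276.
Gap = |0.6379 − 2.3276| = 1.6897.

1.7 units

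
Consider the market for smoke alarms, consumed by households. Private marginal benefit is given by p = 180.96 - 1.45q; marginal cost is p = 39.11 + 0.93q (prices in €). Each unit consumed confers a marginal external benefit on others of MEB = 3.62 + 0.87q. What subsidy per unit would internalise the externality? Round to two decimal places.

Social marginal benefit = demand + MEB = 184.58 - 0.58q.
Set SMB = MC: 184.58 - 0.58q = 39.11 + 0.93q → q* = 96.3377.
The Pigouvian subsidy equals MEB at q*: 3.62 + 0.87×96.3377 = 87.4338.

subsidy = €87.43 per unit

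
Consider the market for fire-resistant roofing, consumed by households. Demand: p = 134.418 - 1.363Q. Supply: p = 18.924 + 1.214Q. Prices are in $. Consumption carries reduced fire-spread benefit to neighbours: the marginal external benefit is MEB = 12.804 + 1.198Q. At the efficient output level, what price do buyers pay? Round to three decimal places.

P = $7.609

Social marginal benefit = demand + MEB = 147.222 - 0.165Q.
Set SMB = MC: 147.222 - 0.165Q = 18.924 + 1.214Q → Q* = 93.0370.
Consumer price on the demand curve at Q*: 134.418 − 1.363×93.0370 = 7.6086.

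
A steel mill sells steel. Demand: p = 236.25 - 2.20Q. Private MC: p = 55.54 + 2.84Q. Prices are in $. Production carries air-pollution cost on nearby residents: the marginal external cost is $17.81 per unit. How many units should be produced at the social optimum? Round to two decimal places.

Social marginal cost = private MC + MEC = 73.35 + 2.84Q.
Set SMC = demand: 73.35 + 2.84Q = 236.25 - 2.20Q → Q* = 32.3214.

Q* = 32.32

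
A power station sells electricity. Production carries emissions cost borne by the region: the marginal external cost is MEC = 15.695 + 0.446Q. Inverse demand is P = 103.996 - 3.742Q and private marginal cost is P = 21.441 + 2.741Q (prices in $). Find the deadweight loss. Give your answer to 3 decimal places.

DWL = $32.968

Market equilibrium (private): 21.441 + 2.741Q = 103.996 - 3.742Q → Q_m = 12.7341.
Social marginal cost = private MC + MEC = 37.136 + 3.187Q.
Set SMC = demand: 37.136 + 3.187Q = 103.996 - 3.742Q → Q* = 9.6493.
The welfare-loss triangle has base |Q_m − Q*| and height MEC(Q_m) (the vertical gap between SMC and demand is zero at Q* and MEC at Q_m).
DWL = ½ × 3.0848 × 21.3744 = 32.9679.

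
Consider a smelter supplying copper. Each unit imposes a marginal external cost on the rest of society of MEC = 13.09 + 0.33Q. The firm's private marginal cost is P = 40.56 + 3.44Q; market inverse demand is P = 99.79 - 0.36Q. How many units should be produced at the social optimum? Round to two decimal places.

Social marginal cost = private MC + MEC = 53.65 + 3.77Q.
Set SMC = demand: 53.65 + 3.77Q = 99.79 - 0.36Q → Q* = 11.1719.

Q* = 11.17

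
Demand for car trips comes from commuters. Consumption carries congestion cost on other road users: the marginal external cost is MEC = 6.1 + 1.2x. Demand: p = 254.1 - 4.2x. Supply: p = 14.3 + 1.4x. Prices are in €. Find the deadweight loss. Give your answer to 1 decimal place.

Market equilibrium (private): 14.3 + 1.4x = 254.1 - 4.2x → x_m = 42.8214.
Social marginal benefit = demand − MEC = 248.0 - 5.4x.
Set SMB = MC: 248.0 - 5.4x = 14.3 + 1.4x → x* = 34.3676.
Between x* and x_m the wedge MC − SMB runs linearly from 0 to MEC(x_m), so the loss is a triangle.
DWL = ½ × 8.4538 × 57.4857 = 242.9863.

DWL = €243.0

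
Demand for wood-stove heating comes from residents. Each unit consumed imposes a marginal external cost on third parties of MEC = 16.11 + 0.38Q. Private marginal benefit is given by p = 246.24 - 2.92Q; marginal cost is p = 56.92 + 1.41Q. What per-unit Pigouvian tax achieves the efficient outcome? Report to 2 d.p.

tax = 30.08 per unit

Social marginal benefit = demand − MEC = 230.13 - 3.30Q.
Set SMB = MC: 230.13 - 3.30Q = 56.92 + 1.41Q → Q* = 36.7749.
The Pigouvian tax equals MEC at Q*: 16.11 + 0.38×36.7749 = 30.0845.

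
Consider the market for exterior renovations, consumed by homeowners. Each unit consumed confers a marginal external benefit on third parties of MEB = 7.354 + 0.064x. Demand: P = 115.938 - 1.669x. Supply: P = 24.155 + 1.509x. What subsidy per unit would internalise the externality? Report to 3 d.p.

Social marginal benefit = demand + MEB = 123.292 - 1.605x.
Set SMB = MC: 123.292 - 1.605x = 24.155 + 1.509x → x* = 31.8359.
The Pigouvian subsidy equals MEB at x*: 7.354 + 0.064×31.8359 = 9.3915.

subsidy = 9.391 per unit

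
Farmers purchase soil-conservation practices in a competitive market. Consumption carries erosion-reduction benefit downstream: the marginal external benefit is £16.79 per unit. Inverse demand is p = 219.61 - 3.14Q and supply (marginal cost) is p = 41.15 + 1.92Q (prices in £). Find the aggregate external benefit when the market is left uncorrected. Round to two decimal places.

£592.16

Market equilibrium (private): 41.15 + 1.92Q = 219.61 - 3.14Q → Q_m = 35.2688.
Total external benefit = MEB × Q_m = 16.79 × 35.2688 = 592.1632.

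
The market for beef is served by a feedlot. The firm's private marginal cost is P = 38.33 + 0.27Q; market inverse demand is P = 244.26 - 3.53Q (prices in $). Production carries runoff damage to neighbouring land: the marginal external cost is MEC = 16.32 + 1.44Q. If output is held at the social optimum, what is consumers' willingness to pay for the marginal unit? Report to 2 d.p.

Social marginal cost = private MC + MEC = 54.65 + 1.71Q.
Set SMC = demand: 54.65 + 1.71Q = 244.26 - 3.53Q → Q* = 36.1851.
Consumer price on the demand curve at Q*: 244.26 − 3.53×36.1851 = 116.5266.

P = $116.53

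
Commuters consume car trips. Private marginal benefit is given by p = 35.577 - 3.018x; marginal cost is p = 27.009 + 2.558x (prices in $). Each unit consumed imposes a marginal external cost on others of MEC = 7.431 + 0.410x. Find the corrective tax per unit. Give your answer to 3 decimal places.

tax = $7.509 per unit

Social marginal benefit = demand − MEC = 28.146 - 3.428x.
Set SMB = MC: 28.146 - 3.428x = 27.009 + 2.558x → x* = 0.1899.
The Pigouvian tax equals MEC at x*: 7.431 + 0.410×0.1899 = 7.5089.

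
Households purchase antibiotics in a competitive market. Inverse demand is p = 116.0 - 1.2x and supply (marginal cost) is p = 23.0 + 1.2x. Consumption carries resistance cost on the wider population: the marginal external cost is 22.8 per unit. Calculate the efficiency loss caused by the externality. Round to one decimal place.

Market equilibrium (private): 23.0 + 1.2x = 116.0 - 1.2x → x_m = 38.7500.
Social marginal benefit = demand − MEC = 93.2 - 1.2x.
Set SMB = MC: 93.2 - 1.2x = 23.0 + 1.2x → x* = 29.2500.
The loss is the area between SMB and MC from x* to x_m; with linear curves that's a triangle of height MEC(x_m).
DWL = ½ × 9.5000 × 22.8000 = 108.3000.

DWL = 108.3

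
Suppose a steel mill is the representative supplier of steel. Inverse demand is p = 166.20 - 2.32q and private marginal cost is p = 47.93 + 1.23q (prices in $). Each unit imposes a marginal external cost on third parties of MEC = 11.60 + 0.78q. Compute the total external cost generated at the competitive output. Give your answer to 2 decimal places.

Market equilibrium (private): 47.93 + 1.23q = 166.20 - 2.32q → q_m = 33.3155.
Total external cost = ∫₀^{q_m} (11.60 + 0.78q) dq = 11.60×33.3155 + ½×0.78×33.3155² = 819.3296.

$819.33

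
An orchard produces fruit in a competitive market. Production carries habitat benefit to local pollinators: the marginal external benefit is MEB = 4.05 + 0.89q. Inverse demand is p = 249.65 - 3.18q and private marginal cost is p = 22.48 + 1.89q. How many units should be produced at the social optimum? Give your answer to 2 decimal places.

Social marginal cost = private MC − MEB = 18.43 + q.
Set SMC = demand: 18.43 + q = 249.65 - 3.18q → q* = 55.3158.

q* = 55.32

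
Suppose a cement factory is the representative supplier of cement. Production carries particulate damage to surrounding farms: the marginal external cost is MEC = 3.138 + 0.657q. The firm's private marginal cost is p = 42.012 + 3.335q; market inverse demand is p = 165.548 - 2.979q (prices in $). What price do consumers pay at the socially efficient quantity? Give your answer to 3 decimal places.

Social marginal cost = private MC + MEC = 45.150 + 3.992q.
Set SMC = demand: 45.150 + 3.992q = 165.548 - 2.979q → q* = 17.2713.
Consumer price on the demand curve at q*: 165.548 − 2.979×17.2713 = 114.0968.

P = $114.097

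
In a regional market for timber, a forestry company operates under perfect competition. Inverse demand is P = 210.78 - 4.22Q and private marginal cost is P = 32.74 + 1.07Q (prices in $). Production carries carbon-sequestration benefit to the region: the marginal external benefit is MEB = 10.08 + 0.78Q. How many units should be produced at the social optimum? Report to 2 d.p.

Social marginal cost = private MC − MEB = 22.66 + 0.29Q.
Set SMC = demand: 22.66 + 0.29Q = 210.78 - 4.22Q → Q* = 41.7118.

Q* = 41.71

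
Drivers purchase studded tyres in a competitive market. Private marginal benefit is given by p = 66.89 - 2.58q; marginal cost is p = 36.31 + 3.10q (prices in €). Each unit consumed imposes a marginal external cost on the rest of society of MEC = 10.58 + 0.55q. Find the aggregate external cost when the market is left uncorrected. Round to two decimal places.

€64.93

Market equilibrium (private): 36.31 + 3.10q = 66.89 - 2.58q → q_m = 5.3838.
Total external cost = ∫₀^{q_m} (10.58 + 0.55q) dq = 10.58×5.3838 + ½×0.55×5.3838² = 64.9316.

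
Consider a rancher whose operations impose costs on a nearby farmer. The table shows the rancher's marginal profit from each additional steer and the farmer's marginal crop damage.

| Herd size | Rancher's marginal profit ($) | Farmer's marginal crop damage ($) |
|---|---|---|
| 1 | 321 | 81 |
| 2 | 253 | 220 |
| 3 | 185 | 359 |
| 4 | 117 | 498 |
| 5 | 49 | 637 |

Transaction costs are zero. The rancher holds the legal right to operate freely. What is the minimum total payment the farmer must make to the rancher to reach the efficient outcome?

Left alone the rancher would choose level 5 (marginal profit stays positive).
Efficient level: k* = 2 (marginal profit ≥ marginal crop damage through 2).
The farmer must at least cover the rancher's forgone profit from cutting 5→2: 185 + 117 + 49 = 351.

$351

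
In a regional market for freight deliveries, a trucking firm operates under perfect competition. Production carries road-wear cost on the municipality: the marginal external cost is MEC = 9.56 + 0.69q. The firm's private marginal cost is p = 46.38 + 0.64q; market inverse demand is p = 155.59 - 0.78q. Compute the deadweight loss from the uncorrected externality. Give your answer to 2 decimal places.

Market equilibrium (private): 46.38 + 0.64q = 155.59 - 0.78q → q_m = 76.9085.
Social marginal cost = private MC + MEC = 55.94 + 1.33q.
Set SMC = demand: 55.94 + 1.33q = 155.59 - 0.78q → q* = 47.2275.
Height of the DWL triangle at q_m is SMC(q_m) − demand(q_m) = MEC(q_m) = 62.6268.
DWL = ½ × 29.6810 × 62.6268 = 929.4130.

DWL = 929.41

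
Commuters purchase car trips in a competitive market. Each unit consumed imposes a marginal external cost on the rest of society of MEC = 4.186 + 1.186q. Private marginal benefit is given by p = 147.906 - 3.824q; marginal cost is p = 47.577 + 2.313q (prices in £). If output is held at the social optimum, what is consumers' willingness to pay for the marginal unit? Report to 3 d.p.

Social marginal benefit = demand − MEC = 143.720 - 5.010q.
Set SMB = MC: 143.720 - 5.010q = 47.577 + 2.313q → q* = 13.1289.
Consumer price on the demand curve at q*: 147.906 − 3.824×13.1289 = 97.7011.

P = £97.701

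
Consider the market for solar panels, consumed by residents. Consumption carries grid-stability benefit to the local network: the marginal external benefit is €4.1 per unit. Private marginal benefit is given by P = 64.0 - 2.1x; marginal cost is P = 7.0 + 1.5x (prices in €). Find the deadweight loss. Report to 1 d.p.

Market equilibrium (private): 7.0 + 1.5x = 64.0 - 2.1x → x_m = 15.8333.
Social marginal benefit = demand + MEB = 68.1 - 2.1x.
Set SMB = MC: 68.1 - 2.1x = 7.0 + 1.5x → x* = 16.9722.
Between x* and x_m the wedge SMB − MC runs linearly from 0 to MEB(x_m), so the loss is a triangle.
DWL = ½ × 1.1389 × 4.1000 = 2.3347.

DWL = €2.3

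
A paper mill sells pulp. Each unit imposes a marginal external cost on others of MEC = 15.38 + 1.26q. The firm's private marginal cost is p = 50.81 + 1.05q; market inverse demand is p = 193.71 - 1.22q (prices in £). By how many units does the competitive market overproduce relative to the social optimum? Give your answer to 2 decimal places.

Market equilibrium (private): 50.81 + 1.05q = 193.71 - 1.22q → q_m = 62.9515.
Social marginal cost = private MC + MEC = 66.19 + 2.31q.
Set SMC = demand: 66.19 + 2.31q = 193.71 - 1.22q → q* = 36.1246.
Gap = |62.9515 − 36.1246| = 26.8269.

26.83 units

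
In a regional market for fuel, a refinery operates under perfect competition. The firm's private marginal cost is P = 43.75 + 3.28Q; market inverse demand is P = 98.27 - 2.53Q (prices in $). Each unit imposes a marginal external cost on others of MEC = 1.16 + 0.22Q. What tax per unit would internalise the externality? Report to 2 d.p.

tax = $3.11 per unit

Social marginal cost = private MC + MEC = 44.91 + 3.50Q.
Set SMC = demand: 44.91 + 3.50Q = 98.27 - 2.53Q → Q* = 8.8491.
The Pigouvian tax equals MEC at Q*: 1.16 + 0.22×8.8491 = 3.1068.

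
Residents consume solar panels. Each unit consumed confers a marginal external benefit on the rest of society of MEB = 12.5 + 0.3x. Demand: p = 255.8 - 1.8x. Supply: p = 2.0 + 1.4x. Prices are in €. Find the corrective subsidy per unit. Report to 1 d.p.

Social marginal benefit = demand + MEB = 268.3 - 1.5x.
Set SMB = MC: 268.3 - 1.5x = 2.0 + 1.4x → x* = 91.8276.
The Pigouvian subsidy equals MEB at x*: 12.5 + 0.3×91.8276 = 40.0483.

subsidy = €40.0 per unit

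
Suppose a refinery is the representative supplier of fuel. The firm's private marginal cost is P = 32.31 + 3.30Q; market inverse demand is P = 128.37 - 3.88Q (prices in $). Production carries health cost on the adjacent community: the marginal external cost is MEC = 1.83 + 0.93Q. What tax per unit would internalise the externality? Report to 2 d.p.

Social marginal cost = private MC + MEC = 34.14 + 4.23Q.
Set SMC = demand: 34.14 + 4.23Q = 128.37 - 3.88Q → Q* = 11.6190.
The Pigouvian tax equals MEC at Q*: 1.83 + 0.93×11.6190 = 12.6357.

tax = $12.64 per unit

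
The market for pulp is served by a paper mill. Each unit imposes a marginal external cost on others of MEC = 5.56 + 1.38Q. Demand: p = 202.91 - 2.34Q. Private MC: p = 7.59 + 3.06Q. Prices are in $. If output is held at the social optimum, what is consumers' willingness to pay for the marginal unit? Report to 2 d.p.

Social marginal cost = private MC + MEC = 13.15 + 4.44Q.
Set SMC = demand: 13.15 + 4.44Q = 202.91 - 2.34Q → Q* = 27.9882.
Consumer price on the demand curve at Q*: 202.91 − 2.34×27.9882 = 137.4176.

P = $137.42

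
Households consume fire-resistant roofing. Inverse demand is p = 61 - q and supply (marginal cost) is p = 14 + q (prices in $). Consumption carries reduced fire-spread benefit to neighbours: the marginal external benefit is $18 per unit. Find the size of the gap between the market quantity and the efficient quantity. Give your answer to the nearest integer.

9 units

Market equilibrium (private): 14 + q = 61 - q → q_m = 23.5000.
Social marginal benefit = demand + MEB = 79 - q.
Set SMB = MC: 79 - q = 14 + q → q* = 32.5000.
Gap = |23.5000 − 32.5000| = 9.0000.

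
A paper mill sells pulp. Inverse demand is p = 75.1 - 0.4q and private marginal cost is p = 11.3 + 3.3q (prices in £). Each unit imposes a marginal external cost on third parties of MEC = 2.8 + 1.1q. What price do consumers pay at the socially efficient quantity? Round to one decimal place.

P = £70.0

Social marginal cost = private MC + MEC = 14.1 + 4.4q.
Set SMC = demand: 14.1 + 4.4q = 75.1 - 0.4q → q* = 12.7083.
Consumer price on the demand curve at q*: 75.1 − 0.4×12.7083 = 70.0167.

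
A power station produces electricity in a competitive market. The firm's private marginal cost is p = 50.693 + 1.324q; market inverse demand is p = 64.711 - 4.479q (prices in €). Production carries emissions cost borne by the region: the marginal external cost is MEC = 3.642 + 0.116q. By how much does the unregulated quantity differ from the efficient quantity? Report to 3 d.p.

Market equilibrium (private): 50.693 + 1.324q = 64.711 - 4.479q → q_m = 2.4156.
Social marginal cost = private MC + MEC = 54.335 + 1.440q.
Set SMC = demand: 54.335 + 1.440q = 64.711 - 4.479q → q* = 1.7530.
Gap = |2.4156 − 1.7530| = 0.6626.

0.663 units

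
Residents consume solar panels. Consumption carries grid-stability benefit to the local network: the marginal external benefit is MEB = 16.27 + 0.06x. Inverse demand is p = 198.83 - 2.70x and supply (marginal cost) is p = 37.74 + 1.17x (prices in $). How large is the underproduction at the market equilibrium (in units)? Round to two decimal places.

4.93 units

Market equilibrium (private): 37.74 + 1.17x = 198.83 - 2.70x → x_m = 41.6253.
Social marginal benefit = demand + MEB = 215.10 - 2.64x.
Set SMB = MC: 215.10 - 2.64x = 37.74 + 1.17x → x* = 46.5512.
Gap = |41.6253 − 46.5512| = 4.9259.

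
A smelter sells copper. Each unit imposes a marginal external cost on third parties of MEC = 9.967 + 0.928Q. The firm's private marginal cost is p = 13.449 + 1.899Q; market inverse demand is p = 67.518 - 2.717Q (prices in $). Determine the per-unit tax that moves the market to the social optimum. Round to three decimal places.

tax = $17.349 per unit

Social marginal cost = private MC + MEC = 23.416 + 2.827Q.
Set SMC = demand: 23.416 + 2.827Q = 67.518 - 2.717Q → Q* = 7.9549.
The Pigouvian tax equals MEC at Q*: 9.967 + 0.928×7.9549 = 17.3491.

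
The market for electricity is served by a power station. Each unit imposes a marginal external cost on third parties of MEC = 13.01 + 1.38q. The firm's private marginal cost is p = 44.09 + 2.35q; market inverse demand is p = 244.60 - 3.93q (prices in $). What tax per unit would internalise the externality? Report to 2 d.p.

tax = $46.79 per unit

Social marginal cost = private MC + MEC = 57.10 + 3.73q.
Set SMC = demand: 57.10 + 3.73q = 244.60 - 3.93q → q* = 24.4778.
The Pigouvian tax equals MEC at q*: 13.01 + 1.38×24.4778 = 46.7894.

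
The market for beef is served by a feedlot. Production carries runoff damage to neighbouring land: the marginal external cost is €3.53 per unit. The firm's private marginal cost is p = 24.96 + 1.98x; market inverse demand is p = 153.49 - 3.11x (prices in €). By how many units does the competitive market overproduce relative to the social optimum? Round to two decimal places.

Market equilibrium (private): 24.96 + 1.98x = 153.49 - 3.11x → x_m = 25.2515.
Social marginal cost = private MC + MEC = 28.49 + 1.98x.
Set SMC = demand: 28.49 + 1.98x = 153.49 - 3.11x → x* = 24.5580.
Gap = |25.2515 − 24.5580| = 0.6935.

0.69 units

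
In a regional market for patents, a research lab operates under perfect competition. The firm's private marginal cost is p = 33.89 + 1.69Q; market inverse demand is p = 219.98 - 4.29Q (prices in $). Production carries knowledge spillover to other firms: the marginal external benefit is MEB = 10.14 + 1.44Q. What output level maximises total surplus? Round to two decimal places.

Q* = 43.22

Social marginal cost = private MC − MEB = 23.75 + 0.25Q.
Set SMC = demand: 23.75 + 0.25Q = 219.98 - 4.29Q → Q* = 43.2225.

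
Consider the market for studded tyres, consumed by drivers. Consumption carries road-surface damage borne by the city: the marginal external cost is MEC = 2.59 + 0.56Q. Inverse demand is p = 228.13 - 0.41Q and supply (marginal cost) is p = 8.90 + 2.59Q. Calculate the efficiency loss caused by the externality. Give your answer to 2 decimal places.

DWL = 265.92

Market equilibrium (private): 8.90 + 2.59Q = 228.13 - 0.41Q → Q_m = 73.0767.
Social marginal benefit = demand − MEC = 225.54 - 0.97Q.
Set SMB = MC: 225.54 - 0.97Q = 8.90 + 2.59Q → Q* = 60.8539.
Between Q* and Q_m the wedge MC − SMB runs linearly from 0 to MEC(Q_m), so the loss is a triangle.
DWL = ½ × 12.2228 × 43.5129 = 265.9247.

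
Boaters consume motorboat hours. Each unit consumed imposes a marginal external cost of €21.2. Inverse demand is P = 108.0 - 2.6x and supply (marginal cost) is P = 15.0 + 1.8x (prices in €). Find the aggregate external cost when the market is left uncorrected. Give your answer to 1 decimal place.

Market equilibrium (private): 15.0 + 1.8x = 108.0 - 2.6x → x_m = 21.1364.
Total external cost = MEC × x_m = 21.2 × 21.1364 = 448.0917.

€448.1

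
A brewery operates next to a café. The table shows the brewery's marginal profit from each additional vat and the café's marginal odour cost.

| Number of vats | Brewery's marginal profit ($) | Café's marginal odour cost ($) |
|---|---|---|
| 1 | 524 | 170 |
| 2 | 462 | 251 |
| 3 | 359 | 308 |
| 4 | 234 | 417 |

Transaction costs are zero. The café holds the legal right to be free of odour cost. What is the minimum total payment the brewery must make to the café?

$729

Efficient level: marginal profit ≥ marginal odour cost through level 3, so k* = 3.
With the café holding the right, the brewery must at least compensate total damage at k*: 170 + 251 + 308 = 729.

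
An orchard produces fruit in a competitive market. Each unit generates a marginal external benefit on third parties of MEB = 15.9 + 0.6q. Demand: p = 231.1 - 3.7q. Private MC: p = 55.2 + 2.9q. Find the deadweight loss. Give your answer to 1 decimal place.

DWL = 84.8

Market equilibrium (private): 55.2 + 2.9q = 231.1 - 3.7q → q_m = 26.6515.
Social marginal cost = private MC − MEB = 39.3 + 2.3q.
Set SMC = demand: 39.3 + 2.3q = 231.1 - 3.7q → q* = 31.9667.
The loss is the area between SMC and demand from q* to q_m; with linear curves that's a triangle of height MEB(q_m).
DWL = ½ × 5.3152 × 31.8909 = 84.7533.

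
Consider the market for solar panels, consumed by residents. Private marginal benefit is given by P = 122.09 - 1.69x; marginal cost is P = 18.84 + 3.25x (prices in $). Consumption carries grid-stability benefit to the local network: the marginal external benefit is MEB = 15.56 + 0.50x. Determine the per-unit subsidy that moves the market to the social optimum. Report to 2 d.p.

subsidy = $28.94 per unit

Social marginal benefit = demand + MEB = 137.65 - 1.19x.
Set SMB = MC: 137.65 - 1.19x = 18.84 + 3.25x → x* = 26.7590.
The Pigouvian subsidy equals MEB at x*: 15.56 + 0.50×26.7590 = 28.9395.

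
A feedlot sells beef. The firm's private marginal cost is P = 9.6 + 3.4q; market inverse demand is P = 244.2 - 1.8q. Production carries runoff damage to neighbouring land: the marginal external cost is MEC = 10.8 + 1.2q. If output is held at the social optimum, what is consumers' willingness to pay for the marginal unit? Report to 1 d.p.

P = 181.3

Social marginal cost = private MC + MEC = 20.4 + 4.6q.
Set SMC = demand: 20.4 + 4.6q = 244.2 - 1.8q → q* = 34.9688.
Consumer price on the demand curve at q*: 244.2 − 1.8×34.9688 = 181.2562.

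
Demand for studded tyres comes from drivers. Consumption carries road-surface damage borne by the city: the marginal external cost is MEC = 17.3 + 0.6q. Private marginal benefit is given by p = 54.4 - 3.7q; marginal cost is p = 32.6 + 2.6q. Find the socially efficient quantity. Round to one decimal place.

Social marginal benefit = demand − MEC = 37.1 - 4.3q.
Set SMB = MC: 37.1 - 4.3q = 32.6 + 2.6q → q* = 0.6522.

q* = 0.7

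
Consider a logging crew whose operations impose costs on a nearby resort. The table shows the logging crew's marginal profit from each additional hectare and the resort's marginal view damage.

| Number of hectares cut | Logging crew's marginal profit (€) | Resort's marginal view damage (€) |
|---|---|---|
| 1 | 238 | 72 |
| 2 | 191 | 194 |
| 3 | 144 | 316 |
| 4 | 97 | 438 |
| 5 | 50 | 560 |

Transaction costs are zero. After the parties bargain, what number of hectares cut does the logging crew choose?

1

Bargaining reaches the level where marginal profit last exceeds marginal view damage.
That holds through level 1 (238 ≥ 72) but not at 2 (191 < 194).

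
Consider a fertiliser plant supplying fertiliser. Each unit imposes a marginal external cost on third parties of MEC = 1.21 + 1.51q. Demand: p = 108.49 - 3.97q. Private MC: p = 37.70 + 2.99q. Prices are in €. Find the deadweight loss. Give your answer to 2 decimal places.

Market equilibrium (private): 37.70 + 2.99q = 108.49 - 3.97q → q_m = 10.1710.
Social marginal cost = private MC + MEC = 38.91 + 4.50q.
Set SMC = demand: 38.91 + 4.50q = 108.49 - 3.97q → q* = 8.2149.
Between q* and q_m the wedge SMC − demand runs linearly from 0 to MEC(q_m), so the loss is a triangle.
DWL = ½ × 1.9561 × 16.5682 = 16.2045.

DWL = €16.20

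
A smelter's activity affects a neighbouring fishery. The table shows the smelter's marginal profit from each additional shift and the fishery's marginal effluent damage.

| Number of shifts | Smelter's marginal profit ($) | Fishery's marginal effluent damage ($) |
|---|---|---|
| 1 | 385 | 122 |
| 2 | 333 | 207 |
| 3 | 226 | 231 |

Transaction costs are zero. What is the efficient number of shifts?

2

Bargaining reaches the level where marginal profit last exceeds marginal effluent damage.
That holds through level 2 (333 ≥ 207) but not at 3 (226 < 231).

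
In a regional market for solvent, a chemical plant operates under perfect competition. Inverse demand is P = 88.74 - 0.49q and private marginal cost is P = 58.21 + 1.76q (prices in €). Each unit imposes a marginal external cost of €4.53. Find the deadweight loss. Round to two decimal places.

DWL = €4.56

Market equilibrium (private): 58.21 + 1.76q = 88.74 - 0.49q → q_m = 13.5689.
Social marginal cost = private MC + MEC = 62.74 + 1.76q.
Set SMC = demand: 62.74 + 1.76q = 88.74 - 0.49q → q* = 11.5556.
The loss is the area between SMC and demand from q* to q_m; with linear curves that's a triangle of height MEC(q_m).
DWL = ½ × 2.0133 × 4.5300 = 4.5601.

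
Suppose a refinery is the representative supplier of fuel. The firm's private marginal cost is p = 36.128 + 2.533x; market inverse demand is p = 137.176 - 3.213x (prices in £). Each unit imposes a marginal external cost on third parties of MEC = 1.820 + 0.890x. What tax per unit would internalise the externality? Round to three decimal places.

tax = £15.128 per unit

Social marginal cost = private MC + MEC = 37.948 + 3.423x.
Set SMC = demand: 37.948 + 3.423x = 137.176 - 3.213x → x* = 14.9530.
The Pigouvian tax equals MEC at x*: 1.820 + 0.890×14.9530 = 15.1282.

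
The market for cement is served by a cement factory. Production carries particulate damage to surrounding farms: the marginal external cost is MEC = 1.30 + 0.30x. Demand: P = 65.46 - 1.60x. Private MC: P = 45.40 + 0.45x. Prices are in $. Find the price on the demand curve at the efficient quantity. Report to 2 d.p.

Social marginal cost = private MC + MEC = 46.70 + 0.75x.
Set SMC = demand: 46.70 + 0.75x = 65.46 - 1.60x → x* = 7.9830.
Consumer price on the demand curve at x*: 65.46 − 1.60×7.9830 = 52.6872.

P = $52.69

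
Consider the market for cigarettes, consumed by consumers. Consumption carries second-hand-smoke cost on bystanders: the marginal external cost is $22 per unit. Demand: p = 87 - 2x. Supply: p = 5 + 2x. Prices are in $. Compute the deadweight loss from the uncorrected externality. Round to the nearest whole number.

DWL = $61

Market equilibrium (private): 5 + 2x = 87 - 2x → x_m = 20.5000.
Social marginal benefit = demand − MEC = 65 - 2x.
Set SMB = MC: 65 - 2x = 5 + 2x → x* = 15.0000.
Height of the DWL triangle at x_m is MC(x_m) − SMB(x_m) = MEC(x_m) = 22.0000.
DWL = ½ × 5.5000 × 22.0000 = 60.5000.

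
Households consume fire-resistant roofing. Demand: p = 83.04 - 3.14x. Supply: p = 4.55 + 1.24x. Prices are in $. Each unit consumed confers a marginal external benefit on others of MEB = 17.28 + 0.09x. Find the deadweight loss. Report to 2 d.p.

Market equilibrium (private): 4.55 + 1.24x = 83.04 - 3.14x → x_m = 17.9201.
Social marginal benefit = demand + MEB = 100.32 - 3.05x.
Set SMB = MC: 100.32 - 3.05x = 4.55 + 1.24x → x* = 22.3240.
Height of the DWL triangle at x_m is SMB(x_m) − MC(x_m) = MEB(x_m) = 18.8928.
DWL = ½ × 4.4039 × 18.8928 = 41.6010.

DWL = $41.60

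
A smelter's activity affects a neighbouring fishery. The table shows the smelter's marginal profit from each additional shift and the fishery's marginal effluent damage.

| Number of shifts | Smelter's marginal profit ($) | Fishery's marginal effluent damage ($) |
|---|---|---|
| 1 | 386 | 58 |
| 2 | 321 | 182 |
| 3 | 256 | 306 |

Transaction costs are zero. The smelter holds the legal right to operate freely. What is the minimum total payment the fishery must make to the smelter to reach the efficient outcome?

$256

Left alone the smelter would choose level 3 (marginal profit stays positive).
Efficient level: k* = 2 (marginal profit ≥ marginal effluent damage through 2).
The fishery must at least cover the smelter's forgone profit from cutting 3→2: 256 = 256.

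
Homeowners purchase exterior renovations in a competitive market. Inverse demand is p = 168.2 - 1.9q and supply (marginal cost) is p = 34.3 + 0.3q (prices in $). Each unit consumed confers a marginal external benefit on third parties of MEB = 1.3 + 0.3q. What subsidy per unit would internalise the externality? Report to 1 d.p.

subsidy = $22.6 per unit

Social marginal benefit = demand + MEB = 169.5 - 1.6q.
Set SMB = MC: 169.5 - 1.6q = 34.3 + 0.3q → q* = 71.1579.
The Pigouvian subsidy equals MEB at q*: 1.3 + 0.3×71.1579 = 22.6474.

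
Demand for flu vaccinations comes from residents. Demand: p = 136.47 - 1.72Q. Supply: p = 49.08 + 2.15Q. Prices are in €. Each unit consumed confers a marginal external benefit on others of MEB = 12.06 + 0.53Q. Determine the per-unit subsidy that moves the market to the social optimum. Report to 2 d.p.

subsidy = €27.84 per unit

Social marginal benefit = demand + MEB = 148.53 - 1.19Q.
Set SMB = MC: 148.53 - 1.19Q = 49.08 + 2.15Q → Q* = 29.7754.
The Pigouvian subsidy equals MEB at Q*: 12.06 + 0.53×29.7754 = 27.8410.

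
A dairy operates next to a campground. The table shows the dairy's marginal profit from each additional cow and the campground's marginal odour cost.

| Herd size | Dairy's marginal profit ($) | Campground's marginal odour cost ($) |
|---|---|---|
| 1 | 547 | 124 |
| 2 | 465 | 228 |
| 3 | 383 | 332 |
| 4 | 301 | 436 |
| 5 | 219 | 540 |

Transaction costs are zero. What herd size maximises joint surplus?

3

Bargaining reaches the level where marginal profit last exceeds marginal odour cost.
That holds through level 3 (383 ≥ 332) but not at 4 (301 < 436).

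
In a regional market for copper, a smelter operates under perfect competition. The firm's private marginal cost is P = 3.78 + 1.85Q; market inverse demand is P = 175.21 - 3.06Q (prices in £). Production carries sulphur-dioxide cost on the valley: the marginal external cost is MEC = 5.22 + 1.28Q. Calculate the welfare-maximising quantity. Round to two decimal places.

Social marginal cost = private MC + MEC = 9.00 + 3.13Q.
Set SMC = demand: 9.00 + 3.13Q = 175.21 - 3.06Q → Q* = 26.8514.

Q* = 26.85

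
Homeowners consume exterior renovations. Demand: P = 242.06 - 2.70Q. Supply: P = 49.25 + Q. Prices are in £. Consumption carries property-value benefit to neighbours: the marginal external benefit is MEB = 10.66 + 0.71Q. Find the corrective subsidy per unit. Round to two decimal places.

Social marginal benefit = demand + MEB = 252.72 - 1.99Q.
Set SMB = MC: 252.72 - 1.99Q = 49.25 + Q → Q* = 68.0502.
The Pigouvian subsidy equals MEB at Q*: 10.66 + 0.71×68.0502 = 58.9756.

subsidy = £58.98 per unit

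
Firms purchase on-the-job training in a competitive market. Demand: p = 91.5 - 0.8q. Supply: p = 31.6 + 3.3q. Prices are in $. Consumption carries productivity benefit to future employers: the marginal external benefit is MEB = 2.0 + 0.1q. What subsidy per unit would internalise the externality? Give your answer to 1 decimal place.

Social marginal benefit = demand + MEB = 93.5 - 0.7q.
Set SMB = MC: 93.5 - 0.7q = 31.6 + 3.3q → q* = 15.4750.
The Pigouvian subsidy equals MEB at q*: 2.0 + 0.1×15.4750 = 3.5475.

subsidy = $3.5 per unit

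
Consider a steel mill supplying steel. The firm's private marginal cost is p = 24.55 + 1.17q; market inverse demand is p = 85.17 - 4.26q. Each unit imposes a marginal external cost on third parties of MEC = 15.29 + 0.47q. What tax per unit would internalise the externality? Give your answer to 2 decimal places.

Social marginal cost = private MC + MEC = 39.84 + 1.64q.
Set SMC = demand: 39.84 + 1.64q = 85.17 - 4.26q → q* = 7.6831.
The Pigouvian tax equals MEC at q*: 15.29 + 0.47×7.6831 = 18.9011.

tax = 18.90 per unit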